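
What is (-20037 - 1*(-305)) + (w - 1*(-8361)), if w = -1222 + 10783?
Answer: -1810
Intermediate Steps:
w = 9561
(-20037 - 1*(-305)) + (w - 1*(-8361)) = (-20037 - 1*(-305)) + (9561 - 1*(-8361)) = (-20037 + 305) + (9561 + 8361) = -19732 + 17922 = -1810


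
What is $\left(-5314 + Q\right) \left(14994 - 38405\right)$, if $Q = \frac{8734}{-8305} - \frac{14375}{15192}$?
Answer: $\frac{1427468939617343}{11469960} \approx 1.2445 \cdot 10^{8}$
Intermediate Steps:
$Q = - \frac{22915573}{11469960}$ ($Q = 8734 \left(- \frac{1}{8305}\right) - \frac{14375}{15192} = - \frac{794}{755} - \frac{14375}{15192} = - \frac{22915573}{11469960} \approx -1.9979$)
$\left(-5314 + Q\right) \left(14994 - 38405\right) = \left(-5314 - \frac{22915573}{11469960}\right) \left(14994 - 38405\right) = \left(- \frac{60974283013}{11469960}\right) \left(-23411\right) = \frac{1427468939617343}{11469960}$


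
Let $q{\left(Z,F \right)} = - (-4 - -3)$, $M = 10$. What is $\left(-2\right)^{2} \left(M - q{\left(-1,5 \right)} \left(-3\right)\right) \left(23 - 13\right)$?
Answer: $520$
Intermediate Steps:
$q{\left(Z,F \right)} = 1$ ($q{\left(Z,F \right)} = - (-4 + 3) = \left(-1\right) \left(-1\right) = 1$)
$\left(-2\right)^{2} \left(M - q{\left(-1,5 \right)} \left(-3\right)\right) \left(23 - 13\right) = \left(-2\right)^{2} \left(10 - 1 \left(-3\right)\right) \left(23 - 13\right) = 4 \left(10 - -3\right) \left(23 - 13\right) = 4 \left(10 + 3\right) 10 = 4 \cdot 13 \cdot 10 = 52 \cdot 10 = 520$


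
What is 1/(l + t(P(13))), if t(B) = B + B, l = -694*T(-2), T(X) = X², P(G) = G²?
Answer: -1/2438 ≈ -0.00041017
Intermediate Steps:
l = -2776 (l = -694*(-2)² = -694*4 = -2776)
t(B) = 2*B
1/(l + t(P(13))) = 1/(-2776 + 2*13²) = 1/(-2776 + 2*169) = 1/(-2776 + 338) = 1/(-2438) = -1/2438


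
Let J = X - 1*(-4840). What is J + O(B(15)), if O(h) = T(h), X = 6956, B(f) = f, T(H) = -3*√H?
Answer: 11796 - 3*√15 ≈ 11784.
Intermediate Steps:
O(h) = -3*√h
J = 11796 (J = 6956 - 1*(-4840) = 6956 + 4840 = 11796)
J + O(B(15)) = 11796 - 3*√15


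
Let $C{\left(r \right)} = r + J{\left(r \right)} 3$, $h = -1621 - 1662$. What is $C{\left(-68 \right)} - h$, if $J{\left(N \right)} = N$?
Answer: $3011$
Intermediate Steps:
$h = -3283$ ($h = -1621 - 1662 = -3283$)
$C{\left(r \right)} = 4 r$ ($C{\left(r \right)} = r + r 3 = r + 3 r = 4 r$)
$C{\left(-68 \right)} - h = 4 \left(-68\right) - -3283 = -272 + 3283 = 3011$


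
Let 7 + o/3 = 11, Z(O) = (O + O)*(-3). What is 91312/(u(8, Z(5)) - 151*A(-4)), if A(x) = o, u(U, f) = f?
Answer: -45656/921 ≈ -49.572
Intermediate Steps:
Z(O) = -6*O (Z(O) = (2*O)*(-3) = -6*O)
o = 12 (o = -21 + 3*11 = -21 + 33 = 12)
A(x) = 12
91312/(u(8, Z(5)) - 151*A(-4)) = 91312/(-6*5 - 151*12) = 91312/(-30 - 1812) = 91312/(-1842) = 91312*(-1/1842) = -45656/921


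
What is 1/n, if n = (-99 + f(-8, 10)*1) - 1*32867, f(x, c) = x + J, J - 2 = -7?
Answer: -1/32979 ≈ -3.0322e-5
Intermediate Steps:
J = -5 (J = 2 - 7 = -5)
f(x, c) = -5 + x (f(x, c) = x - 5 = -5 + x)
n = -32979 (n = (-99 + (-5 - 8)*1) - 1*32867 = (-99 - 13*1) - 32867 = (-99 - 13) - 32867 = -112 - 32867 = -32979)
1/n = 1/(-32979) = -1/32979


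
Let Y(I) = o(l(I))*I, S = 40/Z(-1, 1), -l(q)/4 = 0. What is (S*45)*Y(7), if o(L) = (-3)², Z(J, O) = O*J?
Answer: -113400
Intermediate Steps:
l(q) = 0 (l(q) = -4*0 = 0)
Z(J, O) = J*O
S = -40 (S = 40/((-1*1)) = 40/(-1) = 40*(-1) = -40)
o(L) = 9
Y(I) = 9*I
(S*45)*Y(7) = (-40*45)*(9*7) = -1800*63 = -113400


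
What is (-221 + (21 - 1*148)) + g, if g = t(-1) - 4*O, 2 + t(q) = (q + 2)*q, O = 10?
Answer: -391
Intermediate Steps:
t(q) = -2 + q*(2 + q) (t(q) = -2 + (q + 2)*q = -2 + (2 + q)*q = -2 + q*(2 + q))
g = -43 (g = (-2 + (-1)² + 2*(-1)) - 4*10 = (-2 + 1 - 2) - 40 = -3 - 40 = -43)
(-221 + (21 - 1*148)) + g = (-221 + (21 - 1*148)) - 43 = (-221 + (21 - 148)) - 43 = (-221 - 127) - 43 = -348 - 43 = -391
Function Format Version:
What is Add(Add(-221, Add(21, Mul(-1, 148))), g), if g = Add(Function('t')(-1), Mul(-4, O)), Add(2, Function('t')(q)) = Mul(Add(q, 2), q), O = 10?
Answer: -391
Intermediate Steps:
Function('t')(q) = Add(-2, Mul(q, Add(2, q))) (Function('t')(q) = Add(-2, Mul(Add(q, 2), q)) = Add(-2, Mul(Add(2, q), q)) = Add(-2, Mul(q, Add(2, q))))
g = -43 (g = Add(Add(-2, Pow(-1, 2), Mul(2, -1)), Mul(-4, 10)) = Add(Add(-2, 1, -2), -40) = Add(-3, -40) = -43)
Add(Add(-221, Add(21, Mul(-1, 148))), g) = Add(Add(-221, Add(21, Mul(-1, 148))), -43) = Add(Add(-221, Add(21, -148)), -43) = Add(Add(-221, -127), -43) = Add(-348, -43) = -391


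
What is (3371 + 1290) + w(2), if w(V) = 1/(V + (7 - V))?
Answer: 32628/7 ≈ 4661.1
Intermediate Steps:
w(V) = ⅐ (w(V) = 1/7 = ⅐)
(3371 + 1290) + w(2) = (3371 + 1290) + ⅐ = 4661 + ⅐ = 32628/7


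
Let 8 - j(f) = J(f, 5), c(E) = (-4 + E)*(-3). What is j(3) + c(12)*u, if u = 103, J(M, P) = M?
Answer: -2467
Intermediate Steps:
c(E) = 12 - 3*E
j(f) = 8 - f
j(3) + c(12)*u = (8 - 1*3) + (12 - 3*12)*103 = (8 - 3) + (12 - 36)*103 = 5 - 24*103 = 5 - 2472 = -2467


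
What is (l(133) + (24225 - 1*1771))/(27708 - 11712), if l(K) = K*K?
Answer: 13381/5332 ≈ 2.5096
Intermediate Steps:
l(K) = K²
(l(133) + (24225 - 1*1771))/(27708 - 11712) = (133² + (24225 - 1*1771))/(27708 - 11712) = (17689 + (24225 - 1771))/15996 = (17689 + 22454)*(1/15996) = 40143*(1/15996) = 13381/5332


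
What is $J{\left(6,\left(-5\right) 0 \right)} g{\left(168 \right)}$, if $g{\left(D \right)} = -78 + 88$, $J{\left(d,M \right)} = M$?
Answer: $0$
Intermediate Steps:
$g{\left(D \right)} = 10$
$J{\left(6,\left(-5\right) 0 \right)} g{\left(168 \right)} = \left(-5\right) 0 \cdot 10 = 0 \cdot 10 = 0$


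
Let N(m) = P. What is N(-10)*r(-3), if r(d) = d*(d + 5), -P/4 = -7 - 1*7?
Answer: -336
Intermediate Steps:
P = 56 (P = -4*(-7 - 1*7) = -4*(-7 - 7) = -4*(-14) = 56)
r(d) = d*(5 + d)
N(m) = 56
N(-10)*r(-3) = 56*(-3*(5 - 3)) = 56*(-3*2) = 56*(-6) = -336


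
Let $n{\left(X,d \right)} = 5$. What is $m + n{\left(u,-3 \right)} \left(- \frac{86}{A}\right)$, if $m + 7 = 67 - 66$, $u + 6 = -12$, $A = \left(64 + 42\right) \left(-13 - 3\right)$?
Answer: $- \frac{4873}{848} \approx -5.7465$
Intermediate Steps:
$A = -1696$ ($A = 106 \left(-16\right) = -1696$)
$u = -18$ ($u = -6 - 12 = -18$)
$m = -6$ ($m = -7 + \left(67 - 66\right) = -7 + 1 = -6$)
$m + n{\left(u,-3 \right)} \left(- \frac{86}{A}\right) = -6 + 5 \left(- \frac{86}{-1696}\right) = -6 + 5 \left(\left(-86\right) \left(- \frac{1}{1696}\right)\right) = -6 + 5 \cdot \frac{43}{848} = -6 + \frac{215}{848} = - \frac{4873}{848}$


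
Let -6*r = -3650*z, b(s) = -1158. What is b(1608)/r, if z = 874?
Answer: -1737/797525 ≈ -0.0021780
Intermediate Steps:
r = 1595050/3 (r = -(-1825)*874/3 = -1/6*(-3190100) = 1595050/3 ≈ 5.3168e+5)
b(1608)/r = -1158/1595050/3 = -1158*3/1595050 = -1737/797525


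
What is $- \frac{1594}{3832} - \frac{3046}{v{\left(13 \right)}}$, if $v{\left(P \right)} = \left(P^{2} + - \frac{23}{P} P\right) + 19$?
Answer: $- \frac{5967641}{316140} \approx -18.877$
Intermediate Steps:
$v{\left(P \right)} = -4 + P^{2}$ ($v{\left(P \right)} = \left(P^{2} - 23\right) + 19 = \left(-23 + P^{2}\right) + 19 = -4 + P^{2}$)
$- \frac{1594}{3832} - \frac{3046}{v{\left(13 \right)}} = - \frac{1594}{3832} - \frac{3046}{-4 + 13^{2}} = \left(-1594\right) \frac{1}{3832} - \frac{3046}{-4 + 169} = - \frac{797}{1916} - \frac{3046}{165} = - \frac{5967641}{316140}$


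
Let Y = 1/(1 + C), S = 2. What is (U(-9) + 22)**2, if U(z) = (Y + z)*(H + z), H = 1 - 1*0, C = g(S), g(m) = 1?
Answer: 8100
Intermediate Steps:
C = 1
Y = 1/2 (Y = 1/(1 + 1) = 1/2 ≈ 0.50000)
H = 1 (H = 1 + 0 = 1)
U(z) = (1 + z)*(1/2 + z) (U(z) = (1/2 + z)*(1 + z) = (1 + z)*(1/2 + z))
(U(-9) + 22)**2 = ((1/2 + (-9)**2 + (3/2)*(-9)) + 22)**2 = ((1/2 + 81 - 27/2) + 22)**2 = (68 + 22)**2 = 90**2 = 8100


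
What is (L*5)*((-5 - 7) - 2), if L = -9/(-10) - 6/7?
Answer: -3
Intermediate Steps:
L = 3/70 (L = -9*(-⅒) - 6*⅐ = 9/10 - 6/7 = 3/70 ≈ 0.042857)
(L*5)*((-5 - 7) - 2) = ((3/70)*5)*((-5 - 7) - 2) = 3*(-12 - 2)/14 = (3/14)*(-14) = -3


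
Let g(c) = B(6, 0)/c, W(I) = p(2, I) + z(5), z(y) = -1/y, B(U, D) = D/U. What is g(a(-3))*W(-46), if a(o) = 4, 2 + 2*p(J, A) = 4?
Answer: 0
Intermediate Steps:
p(J, A) = 1 (p(J, A) = -1 + (1/2)*4 = -1 + 2 = 1)
W(I) = 4/5 (W(I) = 1 - 1/5 = 4/5)
g(c) = 0 (g(c) = (0/6)/c = (0*(1/6))/c = 0/c = 0)
g(a(-3))*W(-46) = 0*(4/5) = 0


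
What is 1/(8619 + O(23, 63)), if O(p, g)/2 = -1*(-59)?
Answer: 1/8737 ≈ 0.00011446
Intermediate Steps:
O(p, g) = 118 (O(p, g) = 2*(-1*(-59)) = 2*59 = 118)
1/(8619 + O(23, 63)) = 1/(8619 + 118) = 1/8737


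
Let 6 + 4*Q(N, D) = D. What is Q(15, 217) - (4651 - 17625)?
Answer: 52107/4 ≈ 13027.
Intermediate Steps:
Q(N, D) = -3/2 + D/4
Q(15, 217) - (4651 - 17625) = (-3/2 + (¼)*217) - (4651 - 17625) = (-3/2 + 217/4) - 1*(-12974) = 211/4 + 12974 = 52107/4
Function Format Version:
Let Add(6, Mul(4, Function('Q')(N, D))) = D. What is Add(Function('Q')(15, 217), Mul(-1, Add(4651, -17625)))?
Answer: Rational(52107, 4) ≈ 13027.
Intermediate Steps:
Function('Q')(N, D) = Add(Rational(-3, 2), Mul(Rational(1, 4), D))
Add(Function('Q')(15, 217), Mul(-1, Add(4651, -17625))) = Add(Add(Rational(-3, 2), Mul(Rational(1, 4), 217)), Mul(-1, Add(4651, -17625))) = Add(Add(Rational(-3, 2), Rational(217, 4)), Mul(-1, -12974)) = Add(Rational(211, 4), 12974) = Rational(52107, 4)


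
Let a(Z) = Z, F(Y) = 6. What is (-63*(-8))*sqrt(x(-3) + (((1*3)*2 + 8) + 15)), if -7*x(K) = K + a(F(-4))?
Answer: 720*sqrt(14) ≈ 2694.0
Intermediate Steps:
x(K) = -6/7 - K/7 (x(K) = -(K + 6)/7 = -(6 + K)/7 = -6/7 - K/7)
(-63*(-8))*sqrt(x(-3) + (((1*3)*2 + 8) + 15)) = (-63*(-8))*sqrt((-6/7 - 1/7*(-3)) + (((1*3)*2 + 8) + 15)) = 504*sqrt((-6/7 + 3/7) + ((3*2 + 8) + 15)) = 504*sqrt(-3/7 + ((6 + 8) + 15)) = 504*sqrt(-3/7 + (14 + 15)) = 504*sqrt(-3/7 + 29) = 504*sqrt(200/7) = 504*(10*sqrt(14)/7) = 720*sqrt(14)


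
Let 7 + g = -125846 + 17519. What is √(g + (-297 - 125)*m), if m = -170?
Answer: 3*I*√4066 ≈ 191.3*I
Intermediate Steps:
g = -108334 (g = -7 + (-125846 + 17519) = -7 - 108327 = -108334)
√(g + (-297 - 125)*m) = √(-108334 + (-297 - 125)*(-170)) = √(-108334 - 422*(-170)) = √(-108334 + 71740) = √(-36594) = 3*I*√4066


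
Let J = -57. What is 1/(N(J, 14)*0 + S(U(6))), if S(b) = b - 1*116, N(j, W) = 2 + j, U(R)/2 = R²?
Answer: -1/44 ≈ -0.022727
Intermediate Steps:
U(R) = 2*R²
S(b) = -116 + b (S(b) = b - 116 = -116 + b)
1/(N(J, 14)*0 + S(U(6))) = 1/((2 - 57)*0 + (-116 + 2*6²)) = 1/(-55*0 + (-116 + 2*36)) = 1/(0 + (-116 + 72)) = 1/(0 - 44) = 1/(-44) = -1/44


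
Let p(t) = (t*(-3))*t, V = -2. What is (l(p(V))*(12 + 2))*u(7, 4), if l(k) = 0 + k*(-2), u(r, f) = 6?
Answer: 2016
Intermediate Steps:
p(t) = -3*t**2 (p(t) = (-3*t)*t = -3*t**2)
l(k) = -2*k (l(k) = 0 - 2*k = -2*k)
(l(p(V))*(12 + 2))*u(7, 4) = ((-(-6)*(-2)**2)*(12 + 2))*6 = (-(-6)*4*14)*6 = (-2*(-12)*14)*6 = (24*14)*6 = 336*6 = 2016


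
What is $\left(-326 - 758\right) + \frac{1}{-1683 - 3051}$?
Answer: $- \frac{5131657}{4734} \approx -1084.0$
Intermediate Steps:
$\left(-326 - 758\right) + \frac{1}{-1683 - 3051} = -1084 + \frac{1}{-4734} = -1084 - \frac{1}{4734} = - \frac{5131657}{4734}$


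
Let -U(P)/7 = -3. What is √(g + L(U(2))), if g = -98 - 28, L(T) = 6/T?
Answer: 4*I*√385/7 ≈ 11.212*I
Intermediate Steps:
U(P) = 21 (U(P) = -7*(-3) = 21)
g = -126
√(g + L(U(2))) = √(-126 + 6/21) = √(-126 + 6*(1/21)) = √(-126 + 2/7) = √(-880/7) = 4*I*√385/7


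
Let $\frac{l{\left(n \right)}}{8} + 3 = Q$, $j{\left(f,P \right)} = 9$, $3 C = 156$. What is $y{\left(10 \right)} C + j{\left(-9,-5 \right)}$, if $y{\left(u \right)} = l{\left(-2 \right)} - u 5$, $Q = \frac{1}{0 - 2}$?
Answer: $-4047$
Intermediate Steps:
$C = 52$ ($C = \frac{1}{3} \cdot 156 = 52$)
$Q = - \frac{1}{2}$ ($Q = \frac{1}{-2} = - \frac{1}{2} \approx -0.5$)
$l{\left(n \right)} = -28$ ($l{\left(n \right)} = -24 + 8 \left(- \frac{1}{2}\right) = -24 - 4 = -28$)
$y{\left(u \right)} = -28 - 5 u$ ($y{\left(u \right)} = -28 - u 5 = -28 - 5 u$)
$y{\left(10 \right)} C + j{\left(-9,-5 \right)} = \left(-28 - 50\right) 52 + 9 = \left(-78\right) 52 + 9 = -4056 + 9 = -4047$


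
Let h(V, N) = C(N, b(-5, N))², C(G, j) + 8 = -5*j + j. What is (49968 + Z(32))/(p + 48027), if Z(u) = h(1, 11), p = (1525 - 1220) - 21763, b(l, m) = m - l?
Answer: 55152/26569 ≈ 2.0758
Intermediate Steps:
C(G, j) = -8 - 4*j (C(G, j) = -8 + (-5*j + j) = -8 - 4*j)
p = -21458 (p = 305 - 21763 = -21458)
h(V, N) = (-28 - 4*N)² (h(V, N) = (-8 - 4*(N - 1*(-5)))² = (-8 - 4*(N + 5))² = (-8 - 4*(5 + N))² = (-8 + (-20 - 4*N))² = (-28 - 4*N)²)
Z(u) = 5184 (Z(u) = 16*(7 + 11)² = 16*18² = 16*324 = 5184)
(49968 + Z(32))/(p + 48027) = (49968 + 5184)/(-21458 + 48027) = 55152/26569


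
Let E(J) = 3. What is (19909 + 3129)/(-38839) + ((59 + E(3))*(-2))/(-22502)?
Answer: -256792520/436977589 ≈ -0.58766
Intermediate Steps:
(19909 + 3129)/(-38839) + ((59 + E(3))*(-2))/(-22502) = (19909 + 3129)/(-38839) + ((59 + 3)*(-2))/(-22502) = 23038*(-1/38839) + (62*(-2))*(-1/22502) = -23038/38839 - 124*(-1/22502) = -23038/38839 + 62/11251 = -256792520/436977589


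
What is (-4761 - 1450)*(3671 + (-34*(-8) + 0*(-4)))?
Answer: -24489973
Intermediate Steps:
(-4761 - 1450)*(3671 + (-34*(-8) + 0*(-4))) = -6211*(3671 + (272 + 0)) = -6211*(3671 + 272) = -6211*3943 = -24489973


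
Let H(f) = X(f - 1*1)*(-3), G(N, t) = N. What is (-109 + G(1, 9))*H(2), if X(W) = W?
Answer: 324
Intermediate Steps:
H(f) = 3 - 3*f (H(f) = (f - 1*1)*(-3) = (f - 1)*(-3) = (-1 + f)*(-3) = 3 - 3*f)
(-109 + G(1, 9))*H(2) = (-109 + 1)*(3 - 3*2) = -108*(3 - 6) = -108*(-3) = 324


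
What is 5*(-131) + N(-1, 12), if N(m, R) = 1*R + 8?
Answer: -635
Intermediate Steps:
N(m, R) = 8 + R (N(m, R) = R + 8 = 8 + R)
5*(-131) + N(-1, 12) = 5*(-131) + (8 + 12) = -655 + 20 = -635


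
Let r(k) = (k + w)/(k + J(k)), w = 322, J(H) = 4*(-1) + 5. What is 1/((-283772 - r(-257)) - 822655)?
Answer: -256/283245247 ≈ -9.0381e-7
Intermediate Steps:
J(H) = 1 (J(H) = -4 + 5 = 1)
r(k) = (322 + k)/(1 + k) (r(k) = (k + 322)/(k + 1) = (322 + k)/(1 + k))
1/((-283772 - r(-257)) - 822655) = 1/((-283772 - (322 - 257)/(1 - 257)) - 822655) = 1/((-283772 - 65/(-256)) - 822655) = 1/((-283772 - (-1)*65/256) - 822655) = 1/((-283772 - 1*(-65/256)) - 822655) = 1/((-283772 + 65/256) - 822655) = 1/(-72645567/256 - 822655) = 1/(-283245247/256) = -256/283245247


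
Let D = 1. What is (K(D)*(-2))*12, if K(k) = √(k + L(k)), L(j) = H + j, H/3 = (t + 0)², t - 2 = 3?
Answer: -24*√77 ≈ -210.60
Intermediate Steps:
t = 5 (t = 2 + 3 = 5)
H = 75 (H = 3*(5 + 0)² = 3*5² = 3*25 = 75)
L(j) = 75 + j
K(k) = √(75 + 2*k) (K(k) = √(k + (75 + k)) = √(75 + 2*k))
(K(D)*(-2))*12 = (√(75 + 2*1)*(-2))*12 = (√(75 + 2)*(-2))*12 = (√77*(-2))*12 = -2*√77*12 = -24*√77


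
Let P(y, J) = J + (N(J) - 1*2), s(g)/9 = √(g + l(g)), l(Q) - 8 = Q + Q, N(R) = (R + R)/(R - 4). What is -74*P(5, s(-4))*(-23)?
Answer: -13616/85 + 2542788*I/85 ≈ -160.19 + 29915.0*I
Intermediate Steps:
N(R) = 2*R/(-4 + R) (N(R) = (2*R)/(-4 + R) = 2*R/(-4 + R))
l(Q) = 8 + 2*Q (l(Q) = 8 + (Q + Q) = 8 + 2*Q)
s(g) = 9*√(8 + 3*g) (s(g) = 9*√(g + (8 + 2*g)) = 9*√(8 + 3*g))
P(y, J) = -2 + J + 2*J/(-4 + J) (P(y, J) = J + (2*J/(-4 + J) - 1*2) = J + (2*J/(-4 + J) - 2) = J + (-2 + 2*J/(-4 + J)) = -2 + J + 2*J/(-4 + J))
-74*P(5, s(-4))*(-23) = -74*(8 + (9*√(8 + 3*(-4)))² - 36*√(8 + 3*(-4)))/(-4 + 9*√(8 + 3*(-4)))*(-23) = -74*(8 + (9*√(8 - 12))² - 36*√(8 - 12))/(-4 + 9*√(8 - 12))*(-23) = -74*(8 + (9*√(-4))² - 36*√(-4))/(-4 + 9*√(-4))*(-23) = -74*(8 + (9*(2*I))² - 36*2*I)/(-4 + 9*(2*I))*(-23) = -74*(8 + (18*I)² - 72*I)/(-4 + 18*I)*(-23) = -74*(-4 - 18*I)/340*(8 - 324 - 72*I)*(-23) = -74*(-4 - 18*I)/340*(-316 - 72*I)*(-23) = -37*(-316 - 72*I)*(-4 - 18*I)/170*(-23) = 851*(-316 - 72*I)*(-4 - 18*I)/170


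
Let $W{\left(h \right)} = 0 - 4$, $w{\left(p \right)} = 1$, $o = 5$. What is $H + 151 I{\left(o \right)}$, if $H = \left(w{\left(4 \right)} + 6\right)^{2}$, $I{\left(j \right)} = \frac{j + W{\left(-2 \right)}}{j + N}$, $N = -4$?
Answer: $200$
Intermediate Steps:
$W{\left(h \right)} = -4$ ($W{\left(h \right)} = 0 - 4 = -4$)
$I{\left(j \right)} = 1$ ($I{\left(j \right)} = \frac{j - 4}{j - 4} = \frac{-4 + j}{-4 + j} = 1$)
$H = 49$ ($H = \left(1 + 6\right)^{2} = 7^{2} = 49$)
$H + 151 I{\left(o \right)} = 49 + 151 \cdot 1 = 49 + 151 = 200$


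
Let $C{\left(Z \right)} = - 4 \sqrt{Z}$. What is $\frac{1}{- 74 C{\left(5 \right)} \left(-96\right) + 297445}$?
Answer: $\frac{59489}{16887236549} + \frac{28416 \sqrt{5}}{84436182745} \approx 4.2752 \cdot 10^{-6}$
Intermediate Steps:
$\frac{1}{- 74 C{\left(5 \right)} \left(-96\right) + 297445} = \frac{1}{- 74 \left(- 4 \sqrt{5}\right) \left(-96\right) + 297445} = \frac{1}{296 \sqrt{5} \left(-96\right) + 297445} = \frac{1}{- 28416 \sqrt{5} + 297445} = \frac{1}{297445 - 28416 \sqrt{5}}$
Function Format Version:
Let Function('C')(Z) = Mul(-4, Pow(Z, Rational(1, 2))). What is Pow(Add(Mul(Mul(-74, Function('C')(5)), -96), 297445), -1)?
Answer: Add(Rational(59489, 16887236549), Mul(Rational(28416, 84436182745), Pow(5, Rational(1, 2)))) ≈ 4.2752e-6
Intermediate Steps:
Pow(Add(Mul(Mul(-74, Function('C')(5)), -96), 297445), -1) = Pow(Add(Mul(Mul(-74, Mul(-4, Pow(5, Rational(1, 2)))), -96), 297445), -1) = Pow(Add(Mul(Mul(296, Pow(5, Rational(1, 2))), -96), 297445), -1) = Pow(Add(Mul(-28416, Pow(5, Rational(1, 2))), 297445), -1) = Pow(Add(297445, Mul(-28416, Pow(5, Rational(1, 2)))), -1)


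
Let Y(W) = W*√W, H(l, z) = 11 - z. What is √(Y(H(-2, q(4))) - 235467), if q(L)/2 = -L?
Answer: √(-235467 + 19*√19) ≈ 485.16*I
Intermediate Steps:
q(L) = -2*L (q(L) = 2*(-L) = -2*L)
Y(W) = W^(3/2)
√(Y(H(-2, q(4))) - 235467) = √((11 - (-2)*4)^(3/2) - 235467) = √((11 - 1*(-8))^(3/2) - 235467) = √((11 + 8)^(3/2) - 235467) = √(19^(3/2) - 235467) = √(19*√19 - 235467) = √(-235467 + 19*√19)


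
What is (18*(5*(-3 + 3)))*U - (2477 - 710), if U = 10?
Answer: -1767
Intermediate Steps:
(18*(5*(-3 + 3)))*U - (2477 - 710) = (18*(5*(-3 + 3)))*10 - (2477 - 710) = (18*(5*0))*10 - 1*1767 = (18*0)*10 - 1767 = 0*10 - 1767 = 0 - 1767 = -1767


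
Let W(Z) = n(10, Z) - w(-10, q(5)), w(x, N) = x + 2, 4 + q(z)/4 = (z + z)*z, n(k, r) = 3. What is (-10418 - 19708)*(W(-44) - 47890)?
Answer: 1442402754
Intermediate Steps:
q(z) = -16 + 8*z**2 (q(z) = -16 + 4*((z + z)*z) = -16 + 4*((2*z)*z) = -16 + 4*(2*z**2) = -16 + 8*z**2)
w(x, N) = 2 + x
W(Z) = 11 (W(Z) = 3 - (2 - 10) = 3 - 1*(-8) = 3 + 8 = 11)
(-10418 - 19708)*(W(-44) - 47890) = (-10418 - 19708)*(11 - 47890) = -30126*(-47879) = 1442402754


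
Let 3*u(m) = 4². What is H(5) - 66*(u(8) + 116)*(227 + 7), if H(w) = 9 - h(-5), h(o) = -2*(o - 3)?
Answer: -1873879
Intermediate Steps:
u(m) = 16/3 (u(m) = (⅓)*4² = (⅓)*16 = 16/3)
h(o) = 6 - 2*o (h(o) = -2*(-3 + o) = 6 - 2*o)
H(w) = -7 (H(w) = 9 - (6 - 2*(-5)) = 9 - (6 + 10) = 9 - 1*16 = 9 - 16 = -7)
H(5) - 66*(u(8) + 116)*(227 + 7) = -7 - 66*(16/3 + 116)*(227 + 7) = -7 - 8008*234 = -7 - 66*28392 = -7 - 1873872 = -1873879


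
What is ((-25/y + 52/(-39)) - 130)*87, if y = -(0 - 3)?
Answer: -12151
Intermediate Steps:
y = 3 (y = -1*(-3) = 3)
((-25/y + 52/(-39)) - 130)*87 = ((-25/3 + 52/(-39)) - 130)*87 = ((-25*⅓ + 52*(-1/39)) - 130)*87 = ((-25/3 - 4/3) - 130)*87 = (-29/3 - 130)*87 = -419/3*87 = -12151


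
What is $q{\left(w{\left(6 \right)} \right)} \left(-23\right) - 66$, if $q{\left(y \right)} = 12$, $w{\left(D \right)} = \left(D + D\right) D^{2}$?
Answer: $-342$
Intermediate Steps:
$w{\left(D \right)} = 2 D^{3}$ ($w{\left(D \right)} = 2 D D^{2} = 2 D^{3}$)
$q{\left(w{\left(6 \right)} \right)} \left(-23\right) - 66 = 12 \left(-23\right) - 66 = -276 - 66 = -342$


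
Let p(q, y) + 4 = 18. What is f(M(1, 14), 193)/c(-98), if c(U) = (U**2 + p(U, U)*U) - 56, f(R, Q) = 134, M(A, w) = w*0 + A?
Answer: 67/4088 ≈ 0.016389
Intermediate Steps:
M(A, w) = A (M(A, w) = 0 + A = A)
p(q, y) = 14 (p(q, y) = -4 + 18 = 14)
c(U) = -56 + U**2 + 14*U (c(U) = (U**2 + 14*U) - 56 = -56 + U**2 + 14*U)
f(M(1, 14), 193)/c(-98) = 134/(-56 + (-98)**2 + 14*(-98)) = 134/(-56 + 9604 - 1372) = 134/8176 = 134*(1/8176) = 67/4088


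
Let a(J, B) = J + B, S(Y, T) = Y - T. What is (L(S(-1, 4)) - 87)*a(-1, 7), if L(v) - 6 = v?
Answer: -516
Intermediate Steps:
L(v) = 6 + v
a(J, B) = B + J
(L(S(-1, 4)) - 87)*a(-1, 7) = ((6 + (-1 - 1*4)) - 87)*(7 - 1) = ((6 + (-1 - 4)) - 87)*6 = ((6 - 5) - 87)*6 = (1 - 87)*6 = -86*6 = -516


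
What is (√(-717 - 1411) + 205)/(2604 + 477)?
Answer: 205/3081 + 4*I*√133/3081 ≈ 0.066537 + 0.014972*I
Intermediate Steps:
(√(-717 - 1411) + 205)/(2604 + 477) = (√(-2128) + 205)/3081 = (4*I*√133 + 205)*(1/3081) = (205 + 4*I*√133)*(1/3081) = 205/3081 + 4*I*√133/3081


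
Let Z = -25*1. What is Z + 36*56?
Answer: 1991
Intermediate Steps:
Z = -25
Z + 36*56 = -25 + 36*56 = -25 + 2016 = 1991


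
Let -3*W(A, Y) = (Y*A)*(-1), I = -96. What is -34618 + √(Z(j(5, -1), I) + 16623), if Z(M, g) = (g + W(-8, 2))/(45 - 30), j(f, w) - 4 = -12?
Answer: -34618 + √3738655/15 ≈ -34489.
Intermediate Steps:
j(f, w) = -8 (j(f, w) = 4 - 12 = -8)
W(A, Y) = A*Y/3 (W(A, Y) = -Y*A*(-1)/3 = -A*Y*(-1)/3 = -(-1)*A*Y/3 = A*Y/3)
Z(M, g) = -16/45 + g/15 (Z(M, g) = (g + (⅓)*(-8)*2)/(45 - 30) = (g - 16/3)/15 = (-16/3 + g)*(1/15) = -16/45 + g/15)
-34618 + √(Z(j(5, -1), I) + 16623) = -34618 + √((-16/45 + (1/15)*(-96)) + 16623) = -34618 + √((-16/45 - 32/5) + 16623) = -34618 + √(-304/45 + 16623) = -34618 + √(747731/45) = -34618 + √3738655/15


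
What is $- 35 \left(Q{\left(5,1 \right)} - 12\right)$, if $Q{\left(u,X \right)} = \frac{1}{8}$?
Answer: $\frac{3325}{8} \approx 415.63$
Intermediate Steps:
$Q{\left(u,X \right)} = \frac{1}{8}$
$- 35 \left(Q{\left(5,1 \right)} - 12\right) = - 35 \left(\frac{1}{8} - 12\right) = \left(-35\right) \left(- \frac{95}{8}\right) = \frac{3325}{8}$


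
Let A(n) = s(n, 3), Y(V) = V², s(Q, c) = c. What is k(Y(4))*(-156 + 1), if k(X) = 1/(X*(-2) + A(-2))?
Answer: 155/29 ≈ 5.3448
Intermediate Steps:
A(n) = 3
k(X) = 1/(3 - 2*X) (k(X) = 1/(X*(-2) + 3) = 1/(-2*X + 3) = 1/(3 - 2*X))
k(Y(4))*(-156 + 1) = (-1/(-3 + 2*4²))*(-156 + 1) = -1/(-3 + 2*16)*(-155) = -1/(-3 + 32)*(-155) = -1/29*(-155) = 155/29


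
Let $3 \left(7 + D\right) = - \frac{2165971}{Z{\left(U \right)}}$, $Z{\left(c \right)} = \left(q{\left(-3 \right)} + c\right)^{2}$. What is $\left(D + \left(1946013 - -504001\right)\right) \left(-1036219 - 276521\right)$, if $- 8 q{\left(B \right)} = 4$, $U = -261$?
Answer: $- \frac{879726248041855500}{273529} \approx -3.2162 \cdot 10^{12}$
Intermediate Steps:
$q{\left(B \right)} = - \frac{1}{2}$ ($q{\left(B \right)} = \left(- \frac{1}{8}\right) 4 = - \frac{1}{2}$)
$Z{\left(c \right)} = \left(- \frac{1}{2} + c\right)^{2}$
$D = - \frac{14407993}{820587}$ ($D = -7 + \frac{\left(-2165971\right) \frac{1}{\frac{1}{4} \left(-1 + 2 \left(-261\right)\right)^{2}}}{3} = -7 + \frac{\left(-2165971\right) \frac{1}{\frac{1}{4} \left(-1 - 522\right)^{2}}}{3} = -7 + \frac{\left(-2165971\right) \frac{1}{\frac{1}{4} \left(-523\right)^{2}}}{3} = -7 + \frac{\left(-2165971\right) \frac{1}{\frac{1}{4} \cdot 273529}}{3} = -7 + \frac{\left(-2165971\right) \frac{1}{\frac{273529}{4}}}{3} = -7 + \frac{\left(-2165971\right) \frac{4}{273529}}{3} = -7 + \frac{1}{3} \left(- \frac{8663884}{273529}\right) = -7 - \frac{8663884}{820587} = - \frac{14407993}{820587} \approx -17.558$)
$\left(D + \left(1946013 - -504001\right)\right) \left(-1036219 - 276521\right) = \left(- \frac{14407993}{820587} + \left(1946013 - -504001\right)\right) \left(-1036219 - 276521\right) = \left(- \frac{14407993}{820587} + \left(1946013 + 504001\right)\right) \left(-1312740\right) = \left(- \frac{14407993}{820587} + 2450014\right) \left(-1312740\right) = \frac{2010435230225}{820587} \left(-1312740\right) = - \frac{879726248041855500}{273529}$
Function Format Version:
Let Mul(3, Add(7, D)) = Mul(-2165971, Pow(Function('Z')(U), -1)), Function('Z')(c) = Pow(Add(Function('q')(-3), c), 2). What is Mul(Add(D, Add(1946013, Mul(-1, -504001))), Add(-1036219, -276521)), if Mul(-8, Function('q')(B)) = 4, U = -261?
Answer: Rational(-879726248041855500, 273529) ≈ -3.2162e+12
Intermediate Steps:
Function('q')(B) = Rational(-1, 2) (Function('q')(B) = Mul(Rational(-1, 8), 4) = Rational(-1, 2))
Function('Z')(c) = Pow(Add(Rational(-1, 2), c), 2)
D = Rational(-14407993, 820587) (D = Add(-7, Mul(Rational(1, 3), Mul(-2165971, Pow(Mul(Rational(1, 4), Pow(Add(-1, Mul(2, -261)), 2)), -1)))) = Add(-7, Mul(Rational(1, 3), Mul(-2165971, Pow(Mul(Rational(1, 4), Pow(Add(-1, -522), 2)), -1)))) = Add(-7, Mul(Rational(1, 3), Mul(-2165971, Pow(Mul(Rational(1, 4), Pow(-523, 2)), -1)))) = Add(-7, Mul(Rational(1, 3), Mul(-2165971, Pow(Mul(Rational(1, 4), 273529), -1)))) = Add(-7, Mul(Rational(1, 3), Mul(-2165971, Pow(Rational(273529, 4), -1)))) = Add(-7, Mul(Rational(1, 3), Mul(-2165971, Rational(4, 273529)))) = Add(-7, Mul(Rational(1, 3), Rational(-8663884, 273529))) = Add(-7, Rational(-8663884, 820587)) = Rational(-14407993, 820587) ≈ -17.558)
Mul(Add(D, Add(1946013, Mul(-1, -504001))), Add(-1036219, -276521)) = Mul(Add(Rational(-14407993, 820587), Add(1946013, Mul(-1, -504001))), Add(-1036219, -276521)) = Mul(Add(Rational(-14407993, 820587), Add(1946013, 504001)), -1312740) = Mul(Add(Rational(-14407993, 820587), 2450014), -1312740) = Mul(Rational(2010435230225, 820587), -1312740) = Rational(-879726248041855500, 273529)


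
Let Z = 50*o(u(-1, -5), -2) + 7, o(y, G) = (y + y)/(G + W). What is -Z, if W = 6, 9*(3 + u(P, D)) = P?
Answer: 637/9 ≈ 70.778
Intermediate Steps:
u(P, D) = -3 + P/9
o(y, G) = 2*y/(6 + G) (o(y, G) = (y + y)/(G + 6) = (2*y)/(6 + G) = 2*y/(6 + G))
Z = -637/9 (Z = 50*(2*(-3 + (1/9)*(-1))/(6 - 2)) + 7 = 50*(2*(-3 - 1/9)/4) + 7 = 50*(2*(-28/9)*(1/4)) + 7 = 50*(-14/9) + 7 = -700/9 + 7 = -637/9 ≈ -70.778)
-Z = -1*(-637/9) = 637/9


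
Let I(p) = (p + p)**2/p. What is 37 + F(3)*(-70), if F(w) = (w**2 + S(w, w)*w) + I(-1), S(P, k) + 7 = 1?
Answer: 947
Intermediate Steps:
S(P, k) = -6 (S(P, k) = -7 + 1 = -6)
I(p) = 4*p (I(p) = (2*p)**2/p = (4*p**2)/p = 4*p)
F(w) = -4 + w**2 - 6*w (F(w) = (w**2 - 6*w) + 4*(-1) = (w**2 - 6*w) - 4 = -4 + w**2 - 6*w)
37 + F(3)*(-70) = 37 + (-4 + 3**2 - 6*3)*(-70) = 37 + (-4 + 9 - 18)*(-70) = 37 - 13*(-70) = 37 + 910 = 947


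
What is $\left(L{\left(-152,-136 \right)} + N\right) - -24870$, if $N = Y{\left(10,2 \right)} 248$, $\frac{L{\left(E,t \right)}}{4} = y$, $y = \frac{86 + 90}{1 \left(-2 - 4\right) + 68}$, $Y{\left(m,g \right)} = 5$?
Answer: $\frac{809762}{31} \approx 26121.0$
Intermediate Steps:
$y = \frac{88}{31}$ ($y = \frac{176}{1 \left(-6\right) + 68} = \frac{176}{-6 + 68} = \frac{176}{62} = 176 \cdot \frac{1}{62} = \frac{88}{31} \approx 2.8387$)
$L{\left(E,t \right)} = \frac{352}{31}$ ($L{\left(E,t \right)} = 4 \cdot \frac{88}{31} = \frac{352}{31}$)
$N = 1240$ ($N = 5 \cdot 248 = 1240$)
$\left(L{\left(-152,-136 \right)} + N\right) - -24870 = \left(\frac{352}{31} + 1240\right) - -24870 = \frac{38792}{31} + 24870 = \frac{809762}{31}$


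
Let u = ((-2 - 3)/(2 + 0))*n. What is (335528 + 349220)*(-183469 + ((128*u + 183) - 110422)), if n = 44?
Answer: -210757217424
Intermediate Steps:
u = -110 (u = ((-2 - 3)/(2 + 0))*44 = -5/2*44 = -110)
(335528 + 349220)*(-183469 + ((128*u + 183) - 110422)) = (335528 + 349220)*(-183469 + ((128*(-110) + 183) - 110422)) = 684748*(-183469 + ((-14080 + 183) - 110422)) = 684748*(-183469 + (-13897 - 110422)) = 684748*(-183469 - 124319) = 684748*(-307788) = -210757217424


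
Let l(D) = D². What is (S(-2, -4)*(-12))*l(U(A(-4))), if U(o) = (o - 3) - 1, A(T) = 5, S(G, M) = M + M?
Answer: 96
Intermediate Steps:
S(G, M) = 2*M
U(o) = -4 + o (U(o) = (-3 + o) - 1 = -4 + o)
(S(-2, -4)*(-12))*l(U(A(-4))) = ((2*(-4))*(-12))*(-4 + 5)² = -8*(-12)*1² = 96*1 = 96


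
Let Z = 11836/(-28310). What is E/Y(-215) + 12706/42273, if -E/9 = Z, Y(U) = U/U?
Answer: 2431397956/598374315 ≈ 4.0633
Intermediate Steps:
Y(U) = 1
Z = -5918/14155 (Z = 11836*(-1/28310) = -5918/14155 ≈ -0.41809)
E = 53262/14155 (E = -9*(-5918/14155) = 53262/14155 ≈ 3.7628)
E/Y(-215) + 12706/42273 = (53262/14155)/1 + 12706/42273 = (53262/14155)*1 + 12706*(1/42273) = 53262/14155 + 12706/42273 = 2431397956/598374315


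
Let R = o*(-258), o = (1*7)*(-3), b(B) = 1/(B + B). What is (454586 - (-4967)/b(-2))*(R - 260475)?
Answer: -110877868926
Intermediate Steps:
b(B) = 1/(2*B)
o = -21 (o = 7*(-3) = -21)
R = 5418 (R = -21*(-258) = 5418)
(454586 - (-4967)/b(-2))*(R - 260475) = (454586 - (-4967)/((1/2)/(-2)))*(5418 - 260475) = (454586 - (-4967)/((1/2)*(-1/2)))*(-255057) = (454586 - (-4967)/(-1/4))*(-255057) = (454586 - (-4967)*(-4))*(-255057) = (454586 - 1*19868)*(-255057) = (454586 - 19868)*(-255057) = 434718*(-255057) = -110877868926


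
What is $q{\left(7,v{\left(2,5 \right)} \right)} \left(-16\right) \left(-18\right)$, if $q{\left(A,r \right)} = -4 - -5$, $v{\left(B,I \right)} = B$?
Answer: $288$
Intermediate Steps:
$q{\left(A,r \right)} = 1$ ($q{\left(A,r \right)} = -4 + 5 = 1$)
$q{\left(7,v{\left(2,5 \right)} \right)} \left(-16\right) \left(-18\right) = 1 \left(-16\right) \left(-18\right) = \left(-16\right) \left(-18\right) = 288$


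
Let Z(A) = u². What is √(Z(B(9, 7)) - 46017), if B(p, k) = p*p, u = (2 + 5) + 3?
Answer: I*√45917 ≈ 214.28*I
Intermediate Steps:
u = 10 (u = 7 + 3 = 10)
B(p, k) = p²
Z(A) = 100 (Z(A) = 10² = 100)
√(Z(B(9, 7)) - 46017) = √(100 - 46017) = √(-45917) = I*√45917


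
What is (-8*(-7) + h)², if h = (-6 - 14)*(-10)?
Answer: 65536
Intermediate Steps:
h = 200 (h = -20*(-10) = 200)
(-8*(-7) + h)² = (-8*(-7) + 200)² = (56 + 200)² = 256² = 65536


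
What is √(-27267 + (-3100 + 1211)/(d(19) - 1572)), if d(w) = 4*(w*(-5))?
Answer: I*√6493241990/488 ≈ 165.12*I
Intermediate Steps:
d(w) = -20*w (d(w) = 4*(-5*w) = -20*w)
√(-27267 + (-3100 + 1211)/(d(19) - 1572)) = √(-27267 + (-3100 + 1211)/(-20*19 - 1572)) = √(-27267 - 1889/(-380 - 1572)) = √(-27267 - 1889/(-1952)) = √(-27267 - 1889*(-1/1952)) = √(-27267 + 1889/1952) = √(-53223295/1952) = I*√6493241990/488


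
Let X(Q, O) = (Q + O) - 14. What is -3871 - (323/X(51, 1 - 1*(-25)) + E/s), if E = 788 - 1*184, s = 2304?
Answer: -5209867/1344 ≈ -3876.4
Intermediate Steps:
E = 604 (E = 788 - 184 = 604)
X(Q, O) = -14 + O + Q (X(Q, O) = (O + Q) - 14 = -14 + O + Q)
-3871 - (323/X(51, 1 - 1*(-25)) + E/s) = -3871 - (323/(-14 + (1 - 1*(-25)) + 51) + 604/2304) = -3871 - (323/(-14 + (1 + 25) + 51) + 604*(1/2304)) = -3871 - (323/(-14 + 26 + 51) + 151/576) = -3871 - (323/63 + 151/576) = -3871 - 1*7243/1344 = -3871 - 7243/1344 = -5209867/1344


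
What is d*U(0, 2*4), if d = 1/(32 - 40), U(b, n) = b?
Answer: 0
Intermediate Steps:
d = -⅛ (d = 1/(-8) = -⅛ ≈ -0.12500)
d*U(0, 2*4) = -⅛*0 = 0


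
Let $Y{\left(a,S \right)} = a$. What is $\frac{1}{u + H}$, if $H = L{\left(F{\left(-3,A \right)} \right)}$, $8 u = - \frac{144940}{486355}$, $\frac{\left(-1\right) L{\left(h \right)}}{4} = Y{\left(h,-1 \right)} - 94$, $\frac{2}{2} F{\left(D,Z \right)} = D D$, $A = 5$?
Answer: $\frac{194542}{66137033} \approx 0.0029415$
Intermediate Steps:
$F{\left(D,Z \right)} = D^{2}$ ($F{\left(D,Z \right)} = D D = D^{2}$)
$L{\left(h \right)} = 376 - 4 h$ ($L{\left(h \right)} = - 4 \left(h - 94\right) = - 4 \left(-94 + h\right) = 376 - 4 h$)
$u = - \frac{7247}{194542}$ ($u = \frac{\left(-144940\right) \frac{1}{486355}}{8} = \frac{1}{8} \left(- \frac{28988}{97271}\right) = - \frac{7247}{194542} \approx -0.037252$)
$H = 340$ ($H = 376 - 4 \left(-3\right)^{2} = 376 - 36 = 340$)
$\frac{1}{u + H} = \frac{1}{- \frac{7247}{194542} + 340} = \frac{1}{\frac{66137033}{194542}} = \frac{194542}{66137033}$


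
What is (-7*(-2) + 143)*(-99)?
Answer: -15543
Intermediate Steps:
(-7*(-2) + 143)*(-99) = (14 + 143)*(-99) = 157*(-99) = -15543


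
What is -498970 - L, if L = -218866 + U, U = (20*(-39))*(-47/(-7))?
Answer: -1924068/7 ≈ -2.7487e+5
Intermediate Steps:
U = -36660/7 (U = -(-36660)*(-1)/7 = -780*47/7 = -36660/7 ≈ -5237.1)
L = -1568722/7 (L = -218866 - 36660/7 = -1568722/7 ≈ -2.2410e+5)
-498970 - L = -498970 - 1*(-1568722/7) = -498970 + 1568722/7 = -1924068/7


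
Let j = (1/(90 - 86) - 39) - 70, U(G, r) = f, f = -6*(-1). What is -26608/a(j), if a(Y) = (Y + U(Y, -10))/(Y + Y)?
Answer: -7716320/137 ≈ -56324.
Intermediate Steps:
f = 6
U(G, r) = 6
j = -435/4 (j = (1/4 - 39) - 70 = (¼ - 39) - 70 = -155/4 - 70 = -435/4 ≈ -108.75)
a(Y) = (6 + Y)/(2*Y) (a(Y) = (Y + 6)/(Y + Y) = (6 + Y)/((2*Y)) = (6 + Y)*(1/(2*Y)) = (6 + Y)/(2*Y))
-26608/a(j) = -26608*(-435/(2*(6 - 435/4))) = -26608/((½)*(-4/435)*(-411/4)) = -26608/137/290 = -26608*290/137 = -7716320/137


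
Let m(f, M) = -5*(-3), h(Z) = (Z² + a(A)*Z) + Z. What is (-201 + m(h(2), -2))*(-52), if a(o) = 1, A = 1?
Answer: 9672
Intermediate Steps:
h(Z) = Z² + 2*Z (h(Z) = (Z² + 1*Z) + Z = (Z² + Z) + Z = (Z + Z²) + Z = Z² + 2*Z)
m(f, M) = 15
(-201 + m(h(2), -2))*(-52) = (-201 + 15)*(-52) = -186*(-52) = 9672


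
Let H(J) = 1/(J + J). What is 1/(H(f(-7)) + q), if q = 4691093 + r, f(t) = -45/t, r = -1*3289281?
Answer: 90/126163087 ≈ 7.1336e-7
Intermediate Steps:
r = -3289281
H(J) = 1/(2*J)
q = 1401812 (q = 4691093 - 3289281 = 1401812)
1/(H(f(-7)) + q) = 1/(1/(2*((-45/(-7)))) + 1401812) = 1/(1/(2*((-45*(-1/7)))) + 1401812) = 1/(1/(2*(45/7)) + 1401812) = 1/((1/2)*(7/45) + 1401812) = 1/(7/90 + 1401812) = 1/(126163087/90) = 90/126163087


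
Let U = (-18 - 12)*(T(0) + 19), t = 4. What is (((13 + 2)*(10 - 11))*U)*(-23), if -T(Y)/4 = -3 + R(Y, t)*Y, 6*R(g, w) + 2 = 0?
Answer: -320850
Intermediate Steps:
R(g, w) = -1/3 (R(g, w) = -1/3 + (1/6)*0 = -1/3 + 0 = -1/3)
T(Y) = 12 + 4*Y/3 (T(Y) = -4*(-3 - Y/3) = 12 + 4*Y/3)
U = -930 (U = (-18 - 12)*((12 + (4/3)*0) + 19) = -30*((12 + 0) + 19) = -30*(12 + 19) = -30*31 = -930)
(((13 + 2)*(10 - 11))*U)*(-23) = (((13 + 2)*(10 - 11))*(-930))*(-23) = ((15*(-1))*(-930))*(-23) = -15*(-930)*(-23) = 13950*(-23) = -320850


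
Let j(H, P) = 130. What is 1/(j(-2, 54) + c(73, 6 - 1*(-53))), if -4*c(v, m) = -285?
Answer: 4/805 ≈ 0.0049689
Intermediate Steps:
c(v, m) = 285/4 (c(v, m) = -¼*(-285) = 285/4)
1/(j(-2, 54) + c(73, 6 - 1*(-53))) = 1/(130 + 285/4) = 1/(805/4) = 4/805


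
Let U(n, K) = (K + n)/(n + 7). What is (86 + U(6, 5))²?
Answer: 1274641/169 ≈ 7542.3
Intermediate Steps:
U(n, K) = (K + n)/(7 + n)
(86 + U(6, 5))² = (86 + (5 + 6)/(7 + 6))² = (86 + 11/13)² = (1129/13)² = 1274641/169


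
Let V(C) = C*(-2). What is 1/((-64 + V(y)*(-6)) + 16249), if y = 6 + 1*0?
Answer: 1/16257 ≈ 6.1512e-5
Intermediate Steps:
y = 6 (y = 6 + 0 = 6)
V(C) = -2*C
1/((-64 + V(y)*(-6)) + 16249) = 1/((-64 - 2*6*(-6)) + 16249) = 1/((-64 - 12*(-6)) + 16249) = 1/((-64 + 72) + 16249) = 1/(8 + 16249) = 1/16257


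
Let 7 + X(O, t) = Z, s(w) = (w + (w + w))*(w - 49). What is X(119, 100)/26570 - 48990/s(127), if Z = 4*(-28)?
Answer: -217533457/131601210 ≈ -1.6530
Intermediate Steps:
Z = -112
s(w) = 3*w*(-49 + w) (s(w) = (w + 2*w)*(-49 + w) = (3*w)*(-49 + w) = 3*w*(-49 + w))
X(O, t) = -119 (X(O, t) = -7 - 112 = -119)
X(119, 100)/26570 - 48990/s(127) = -119/26570 - 48990*1/(381*(-49 + 127)) = -119*1/26570 - 48990/(3*127*78) = -119/26570 - 48990/29718 = -119/26570 - 48990*1/29718 = -119/26570 - 8165/4953 = -217533457/131601210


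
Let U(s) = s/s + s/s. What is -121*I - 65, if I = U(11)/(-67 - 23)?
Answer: -2804/45 ≈ -62.311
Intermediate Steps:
U(s) = 2 (U(s) = 1 + 1 = 2)
I = -1/45 (I = 2/(-67 - 23) = 2/(-90) = 2*(-1/90) = -1/45 ≈ -0.022222)
-121*I - 65 = -121*(-1/45) - 65 = 121/45 - 65 = -2804/45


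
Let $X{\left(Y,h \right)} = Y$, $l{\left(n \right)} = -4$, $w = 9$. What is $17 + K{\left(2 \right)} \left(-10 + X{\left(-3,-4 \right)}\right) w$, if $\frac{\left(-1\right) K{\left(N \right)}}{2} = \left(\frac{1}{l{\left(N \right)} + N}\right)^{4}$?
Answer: $\frac{253}{8} \approx 31.625$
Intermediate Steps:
$K{\left(N \right)} = - \frac{2}{\left(-4 + N\right)^{4}}$ ($K{\left(N \right)} = - 2 \left(\frac{1}{-4 + N}\right)^{4} = - \frac{2}{\left(-4 + N\right)^{4}}$)
$17 + K{\left(2 \right)} \left(-10 + X{\left(-3,-4 \right)}\right) w = 17 + - \frac{2}{\left(-4 + 2\right)^{4}} \left(-10 - 3\right) 9 = 17 + - \frac{2}{16} \left(\left(-13\right) 9\right) = 17 + \left(-2\right) \frac{1}{16} \left(-117\right) = 17 - - \frac{117}{8} = 17 + \frac{117}{8} = \frac{253}{8}$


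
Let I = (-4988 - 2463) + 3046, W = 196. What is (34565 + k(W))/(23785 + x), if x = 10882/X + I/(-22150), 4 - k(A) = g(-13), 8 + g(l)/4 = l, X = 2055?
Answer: 63093756690/43316066593 ≈ 1.4566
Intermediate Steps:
g(l) = -32 + 4*l
k(A) = 88 (k(A) = 4 - (-32 + 4*(-13)) = 4 - (-32 - 52) = 4 - 1*(-84) = 4 + 84 = 88)
I = -4405 (I = -7451 + 3046 = -4405)
x = 10003543/1820730 (x = 10882/2055 - 4405/(-22150) = 10882*(1/2055) - 4405*(-1/22150) = 10882/2055 + 881/4430 = 10003543/1820730 ≈ 5.4942)
(34565 + k(W))/(23785 + x) = (34565 + 88)/(23785 + 10003543/1820730) = 34653/(43316066593/1820730) = 34653*(1820730/43316066593) = 63093756690/43316066593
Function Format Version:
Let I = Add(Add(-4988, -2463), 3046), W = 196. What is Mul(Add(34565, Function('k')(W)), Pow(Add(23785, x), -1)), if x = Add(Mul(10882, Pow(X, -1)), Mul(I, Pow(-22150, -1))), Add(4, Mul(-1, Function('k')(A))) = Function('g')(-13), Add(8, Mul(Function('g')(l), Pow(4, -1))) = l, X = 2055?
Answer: Rational(63093756690, 43316066593) ≈ 1.4566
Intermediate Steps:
Function('g')(l) = Add(-32, Mul(4, l))
Function('k')(A) = 88 (Function('k')(A) = Add(4, Mul(-1, Add(-32, Mul(4, -13)))) = Add(4, Mul(-1, Add(-32, -52))) = Add(4, Mul(-1, -84)) = Add(4, 84) = 88)
I = -4405 (I = Add(-7451, 3046) = -4405)
x = Rational(10003543, 1820730) (x = Add(Mul(10882, Pow(2055, -1)), Mul(-4405, Pow(-22150, -1))) = Add(Mul(10882, Rational(1, 2055)), Mul(-4405, Rational(-1, 22150))) = Add(Rational(10882, 2055), Rational(881, 4430)) = Rational(10003543, 1820730) ≈ 5.4942)
Mul(Add(34565, Function('k')(W)), Pow(Add(23785, x), -1)) = Mul(Add(34565, 88), Pow(Add(23785, Rational(10003543, 1820730)), -1)) = Mul(34653, Pow(Rational(43316066593, 1820730), -1)) = Mul(34653, Rational(1820730, 43316066593)) = Rational(63093756690, 43316066593)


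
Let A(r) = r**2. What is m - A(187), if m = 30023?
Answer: -4946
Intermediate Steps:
m - A(187) = 30023 - 1*187**2 = 30023 - 1*34969 = 30023 - 34969 = -4946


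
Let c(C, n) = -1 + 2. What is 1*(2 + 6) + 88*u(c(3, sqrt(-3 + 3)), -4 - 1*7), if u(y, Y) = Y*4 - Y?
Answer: -2896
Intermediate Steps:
c(C, n) = 1
u(y, Y) = 3*Y (u(y, Y) = 4*Y - Y = 3*Y)
1*(2 + 6) + 88*u(c(3, sqrt(-3 + 3)), -4 - 1*7) = 1*(2 + 6) + 88*(3*(-4 - 1*7)) = 1*8 + 88*(3*(-4 - 7)) = 8 + 88*(3*(-11)) = 8 + 88*(-33) = 8 - 2904 = -2896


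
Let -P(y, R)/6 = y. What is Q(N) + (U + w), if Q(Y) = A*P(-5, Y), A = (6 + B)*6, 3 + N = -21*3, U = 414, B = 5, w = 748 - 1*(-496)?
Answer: 3638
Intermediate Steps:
w = 1244 (w = 748 + 496 = 1244)
P(y, R) = -6*y
N = -66 (N = -3 - 21*3 = -3 - 63 = -66)
A = 66 (A = (6 + 5)*6 = 11*6 = 66)
Q(Y) = 1980 (Q(Y) = 66*(-6*(-5)) = 66*30 = 1980)
Q(N) + (U + w) = 1980 + (414 + 1244) = 1980 + 1658 = 3638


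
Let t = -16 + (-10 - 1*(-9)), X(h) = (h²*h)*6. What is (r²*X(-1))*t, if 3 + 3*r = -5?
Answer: 2176/3 ≈ 725.33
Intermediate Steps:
r = -8/3 (r = -1 + (⅓)*(-5) = -1 - 5/3 = -8/3 ≈ -2.6667)
X(h) = 6*h³ (X(h) = h³*6 = 6*h³)
t = -17 (t = -16 + (-10 + 9) = -16 - 1 = -17)
(r²*X(-1))*t = ((-8/3)²*(6*(-1)³))*(-17) = (64*(6*(-1))/9)*(-17) = ((64/9)*(-6))*(-17) = -128/3*(-17) = 2176/3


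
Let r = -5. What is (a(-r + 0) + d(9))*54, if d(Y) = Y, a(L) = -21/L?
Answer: 1296/5 ≈ 259.20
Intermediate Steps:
(a(-r + 0) + d(9))*54 = (-21/(-1*(-5) + 0) + 9)*54 = (-21/(5 + 0) + 9)*54 = (-21/5 + 9)*54 = (24/5)*54 = 1296/5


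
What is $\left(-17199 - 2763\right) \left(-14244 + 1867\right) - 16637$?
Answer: $247053037$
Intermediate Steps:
$\left(-17199 - 2763\right) \left(-14244 + 1867\right) - 16637 = \left(-19962\right) \left(-12377\right) - 16637 = 247069674 - 16637 = 247053037$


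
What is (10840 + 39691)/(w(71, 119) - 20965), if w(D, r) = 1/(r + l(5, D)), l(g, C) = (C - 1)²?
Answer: -253615089/105223334 ≈ -2.4103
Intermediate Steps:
l(g, C) = (-1 + C)²
w(D, r) = 1/(r + (-1 + D)²)
(10840 + 39691)/(w(71, 119) - 20965) = (10840 + 39691)/(1/(119 + (-1 + 71)²) - 20965) = 50531/(1/(119 + 70²) - 20965) = 50531/(1/(119 + 4900) - 20965) = 50531/(1/5019 - 20965) = 50531/(-105223334/5019) = 50531*(-5019/105223334) = -253615089/105223334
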